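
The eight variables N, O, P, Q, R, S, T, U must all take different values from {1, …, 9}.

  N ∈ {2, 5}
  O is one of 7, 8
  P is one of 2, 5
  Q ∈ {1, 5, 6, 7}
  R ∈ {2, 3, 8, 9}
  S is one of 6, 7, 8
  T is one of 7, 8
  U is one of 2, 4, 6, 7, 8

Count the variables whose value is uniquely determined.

3

N and P share exactly the 2 values {2, 5}; by pigeonhole those values go to them, so strike 2, 5 from Q, R, U.
O and T share exactly the 2 values {7, 8}; by pigeonhole those values go to them, so strike 7, 8 from Q, R, S, U.
That leaves S = 6. Remove 6 from Q, U.
U must be 4 (only option left).
Q's domain is down to {1}, so Q = 1.
Determined: Q=1, S=6, U=4. The other variables each still have more than one consistent value. That makes 3.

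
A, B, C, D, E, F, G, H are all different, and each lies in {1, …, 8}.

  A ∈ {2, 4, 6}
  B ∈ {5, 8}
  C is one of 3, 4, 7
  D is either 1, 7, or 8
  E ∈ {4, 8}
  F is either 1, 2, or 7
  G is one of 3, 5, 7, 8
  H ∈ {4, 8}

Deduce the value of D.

The 8 variables draw from only 8 values {1, 2, 3, 4, 5, 6, 7, 8}, so each is used; only A can be 6, hence A = 6.
The 7 still-open variables together cover exactly {1, 2, 3, 4, 5, 7, 8} — 7 values for 7 variables — and 2 appears only in F's list, so F = 2.
The 6 still-open variables draw from only 6 values {1, 3, 4, 5, 7, 8}, so each is used; only D can be 1, hence D = 1.

1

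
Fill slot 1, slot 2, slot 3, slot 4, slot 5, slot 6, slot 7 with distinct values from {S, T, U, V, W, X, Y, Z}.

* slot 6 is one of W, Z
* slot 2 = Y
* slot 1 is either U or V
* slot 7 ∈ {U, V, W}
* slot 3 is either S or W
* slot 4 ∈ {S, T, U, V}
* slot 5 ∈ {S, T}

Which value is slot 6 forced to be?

slot 2's domain is down to {Y}, so slot 2 = Y.
The 6 still-open variables together cover exactly {S, T, U, V, W, Z} — 6 values for 6 variables — and Z appears only in slot 6's list, so slot 6 = Z.

Z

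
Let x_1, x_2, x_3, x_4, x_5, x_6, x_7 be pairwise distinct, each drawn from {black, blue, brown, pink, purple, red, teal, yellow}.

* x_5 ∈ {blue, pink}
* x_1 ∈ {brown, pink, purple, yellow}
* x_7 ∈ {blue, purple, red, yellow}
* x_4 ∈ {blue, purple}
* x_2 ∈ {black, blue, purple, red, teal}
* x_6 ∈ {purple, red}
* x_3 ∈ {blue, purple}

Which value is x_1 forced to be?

brown

The 2 variables x_3 and x_4 are confined to {blue, purple}, which locks those values in; drop them from x_1, x_2, x_5, x_6, x_7.
That leaves x_5 = pink. Eliminate pink elsewhere: x_1.
x_6's domain is down to {red}, so x_6 = red. Remove red from x_2, x_7.
x_7's domain is down to {yellow}, so x_7 = yellow. Strike yellow from x_1.
So x_1 = brown.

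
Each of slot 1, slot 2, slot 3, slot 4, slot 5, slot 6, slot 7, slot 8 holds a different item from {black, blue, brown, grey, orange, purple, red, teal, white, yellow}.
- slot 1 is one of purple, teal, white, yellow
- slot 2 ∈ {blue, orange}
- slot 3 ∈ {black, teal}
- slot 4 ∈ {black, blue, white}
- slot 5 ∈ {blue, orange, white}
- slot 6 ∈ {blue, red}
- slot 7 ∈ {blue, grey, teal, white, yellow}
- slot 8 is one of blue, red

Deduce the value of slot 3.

The 2 variables slot 6 and slot 8 are confined to {blue, red}, which locks those values in; drop them from slot 2, slot 4, slot 5, slot 7.
slot 2 has just one choice, so slot 2 = orange. Remove orange from slot 5.
slot 5 has just one choice, so slot 5 = white. Strike white from slot 1, slot 4, slot 7.
slot 4 has just one choice, so slot 4 = black. Eliminate black elsewhere: slot 3.
So slot 3 = teal.

teal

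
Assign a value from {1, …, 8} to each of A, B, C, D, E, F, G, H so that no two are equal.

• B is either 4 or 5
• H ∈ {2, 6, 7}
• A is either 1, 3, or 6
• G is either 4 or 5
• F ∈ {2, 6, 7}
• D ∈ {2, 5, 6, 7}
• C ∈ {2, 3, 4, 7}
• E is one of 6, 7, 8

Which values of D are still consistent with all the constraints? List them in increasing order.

2, 6, 7

The 8 variables together cover exactly {1, 2, 3, 4, 5, 6, 7, 8} — 8 values for 8 variables — and 1 appears only in A's list, so A = 1.
The 7 still-open variables together cover exactly {2, 3, 4, 5, 6, 7, 8} — 7 values for 7 variables — and 3 appears only in C's list, so C = 3.
The 6 still-open variables together cover exactly {2, 4, 5, 6, 7, 8} — 6 values for 6 variables — and 8 appears only in E's list, so E = 8.
B and G between them cover only {4, 5} — a naked pair. Remove those values from D.
No further eliminations apply; D can still be any of 2, 6, 7.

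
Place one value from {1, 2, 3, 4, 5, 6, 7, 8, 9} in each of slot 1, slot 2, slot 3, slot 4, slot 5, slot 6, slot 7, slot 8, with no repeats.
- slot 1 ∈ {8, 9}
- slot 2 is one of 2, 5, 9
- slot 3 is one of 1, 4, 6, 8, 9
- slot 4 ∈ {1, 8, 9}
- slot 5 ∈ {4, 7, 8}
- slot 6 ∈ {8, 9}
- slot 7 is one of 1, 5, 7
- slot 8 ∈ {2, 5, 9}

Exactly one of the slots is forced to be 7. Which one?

The 8 variables together cover exactly {1, 2, 4, 5, 6, 7, 8, 9} — 8 values for 8 variables — and 6 appears only in slot 3's list, so slot 3 = 6.
Among the 7 still-open variables, 4 fits only slot 5 (and all 7 values in {1, 2, 4, 5, 7, 8, 9} must be used), so slot 5 = 4.
Among the 6 still-open variables, 7 fits only slot 7 (and all 6 values in {1, 2, 5, 7, 8, 9} must be used), so slot 7 = 7.

slot 7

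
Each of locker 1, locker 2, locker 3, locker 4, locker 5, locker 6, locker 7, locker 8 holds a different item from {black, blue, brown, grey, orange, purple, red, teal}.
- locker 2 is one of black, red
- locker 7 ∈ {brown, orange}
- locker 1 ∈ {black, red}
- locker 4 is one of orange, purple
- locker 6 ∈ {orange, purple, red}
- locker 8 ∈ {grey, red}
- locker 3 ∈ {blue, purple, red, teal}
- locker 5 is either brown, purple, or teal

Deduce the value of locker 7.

The 8 variables together cover exactly {black, blue, brown, grey, orange, purple, red, teal} — 8 values for 8 variables — and blue appears only in locker 3's list, so locker 3 = blue.
Among the 7 still-open variables, grey fits only locker 8 (and all 7 values in {black, brown, grey, orange, purple, red, teal} must be used), so locker 8 = grey.
The 6 still-open variables draw from only 6 values {black, brown, orange, purple, red, teal}, so each is used; only locker 5 can be teal, hence locker 5 = teal.
Among the 5 still-open variables, brown fits only locker 7 (and all 5 values in {black, brown, orange, purple, red} must be used), so locker 7 = brown.

brown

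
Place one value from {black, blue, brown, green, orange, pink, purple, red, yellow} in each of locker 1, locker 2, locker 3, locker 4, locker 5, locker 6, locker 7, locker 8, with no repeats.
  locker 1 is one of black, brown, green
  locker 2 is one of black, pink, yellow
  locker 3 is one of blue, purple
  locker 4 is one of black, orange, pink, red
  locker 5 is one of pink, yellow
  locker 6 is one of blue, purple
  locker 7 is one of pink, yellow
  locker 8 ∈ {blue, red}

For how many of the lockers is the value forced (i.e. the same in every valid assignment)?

3

locker 3 and locker 6 between them cover only {blue, purple} — a naked pair. Remove those values from locker 8.
locker 8 has just one choice, so locker 8 = red. Remove red from locker 4.
The 2 variables locker 5 and locker 7 are confined to {pink, yellow}, which locks those values in; drop them from locker 2, locker 4.
locker 2 must be black (only option left). Eliminate black elsewhere: locker 1, locker 4.
That leaves locker 4 = orange.
Determined: locker 2=black, locker 4=orange, locker 8=red. The other lockers each still have more than one consistent value. That makes 3.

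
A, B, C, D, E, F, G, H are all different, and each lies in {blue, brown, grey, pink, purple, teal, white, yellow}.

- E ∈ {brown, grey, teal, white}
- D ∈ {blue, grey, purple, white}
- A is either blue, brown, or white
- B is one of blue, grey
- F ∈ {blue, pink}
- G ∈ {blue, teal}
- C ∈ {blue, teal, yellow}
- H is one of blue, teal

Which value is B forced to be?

grey

The 8 variables together cover exactly {blue, brown, grey, pink, purple, teal, white, yellow} — 8 values for 8 variables — and pink appears only in F's list, so F = pink.
Among the 7 still-open variables, purple fits only D (and all 7 values in {blue, brown, grey, purple, teal, white, yellow} must be used), so D = purple.
The 6 still-open variables draw from only 6 values {blue, brown, grey, teal, white, yellow}, so each is used; only C can be yellow, hence C = yellow.
The 2 variables G and H are confined to {blue, teal}, which locks those values in; drop them from A, B, E.
So B = grey.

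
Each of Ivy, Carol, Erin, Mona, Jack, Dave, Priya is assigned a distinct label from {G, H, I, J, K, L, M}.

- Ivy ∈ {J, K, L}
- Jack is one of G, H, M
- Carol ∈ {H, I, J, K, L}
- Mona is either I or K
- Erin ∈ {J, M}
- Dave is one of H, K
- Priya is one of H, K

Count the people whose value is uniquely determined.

3

The 7 variables draw from only 7 values {G, H, I, J, K, L, M}, so each is used; only Jack can be G, hence Jack = G.
The 6 still-open variables draw from only 6 values {H, I, J, K, L, M}, so each is used; only Erin can be M, hence Erin = M.
Dave and Priya share exactly the 2 values {H, K}; by pigeonhole those values go to them, so strike H, K from Ivy, Carol, Mona.
Mona's domain is down to {I}, so Mona = I. Strike I from Carol.
Determined: Erin=M, Mona=I, Jack=G. The other people each still have more than one consistent value. That makes 3.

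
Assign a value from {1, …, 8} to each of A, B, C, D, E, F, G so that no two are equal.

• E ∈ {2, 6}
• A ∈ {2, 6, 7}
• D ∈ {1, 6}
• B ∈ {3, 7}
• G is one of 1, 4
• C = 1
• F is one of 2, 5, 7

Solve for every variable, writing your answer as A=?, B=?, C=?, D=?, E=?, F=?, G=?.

A=7, B=3, C=1, D=6, E=2, F=5, G=4

C's domain is down to {1}, so C = 1. Remove 1 from D, G.
That leaves D = 6. Remove 6 from A, E.
E has just one choice, so E = 2. Eliminate 2 elsewhere: A, F.
G must be 4 (only option left).
That leaves A = 7. So B, F can't be 7.
That leaves B = 3.
F's domain is down to {5}, so F = 5.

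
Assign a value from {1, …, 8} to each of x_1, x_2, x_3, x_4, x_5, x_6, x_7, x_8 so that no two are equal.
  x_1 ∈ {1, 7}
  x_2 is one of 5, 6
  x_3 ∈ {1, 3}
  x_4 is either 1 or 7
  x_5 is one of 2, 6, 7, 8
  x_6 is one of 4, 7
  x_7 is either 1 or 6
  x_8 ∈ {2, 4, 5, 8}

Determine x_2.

Among the 8 variables, 3 fits only x_3 (and all 8 values in {1, 2, 3, 4, 5, 6, 7, 8} must be used), so x_3 = 3.
x_1 and x_4 between them cover only {1, 7} — a naked pair. Remove those values from x_5, x_6, x_7.
x_6's domain is down to {4}, so x_6 = 4. Remove 4 from x_8.
That leaves x_7 = 6. Strike 6 from x_2, x_5.
So x_2 = 5.

5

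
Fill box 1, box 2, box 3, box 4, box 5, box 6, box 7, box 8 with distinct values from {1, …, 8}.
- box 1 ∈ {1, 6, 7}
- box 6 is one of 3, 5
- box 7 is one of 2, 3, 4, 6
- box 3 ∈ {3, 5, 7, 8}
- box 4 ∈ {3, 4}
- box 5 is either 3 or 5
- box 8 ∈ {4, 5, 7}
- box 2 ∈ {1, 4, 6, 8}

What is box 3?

8

Among the 8 variables, 2 fits only box 7 (and all 8 values in {1, 2, 3, 4, 5, 6, 7, 8} must be used), so box 7 = 2.
box 5 and box 6 between them cover only {3, 5} — a naked pair. Remove those values from box 3, box 4, box 8.
box 4 has just one choice, so box 4 = 4. Remove 4 from box 2, box 8.
That leaves box 8 = 7. So box 1, box 3 can't be 7.
So box 3 = 8.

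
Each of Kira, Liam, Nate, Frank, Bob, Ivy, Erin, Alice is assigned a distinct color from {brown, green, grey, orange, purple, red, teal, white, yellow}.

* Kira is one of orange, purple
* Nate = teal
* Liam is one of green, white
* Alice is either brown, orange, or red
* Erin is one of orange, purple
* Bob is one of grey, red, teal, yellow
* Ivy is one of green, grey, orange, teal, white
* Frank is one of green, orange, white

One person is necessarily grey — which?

Ivy

Nate's domain is down to {teal}, so Nate = teal. Strike teal from Bob, Ivy.
Kira and Erin share exactly the 2 values {orange, purple}; by pigeonhole those values go to them, so strike orange, purple from Frank, Ivy, Alice.
The 2 variables Liam and Frank are confined to {green, white}, which locks those values in; drop them from Ivy.
So grey goes to Ivy.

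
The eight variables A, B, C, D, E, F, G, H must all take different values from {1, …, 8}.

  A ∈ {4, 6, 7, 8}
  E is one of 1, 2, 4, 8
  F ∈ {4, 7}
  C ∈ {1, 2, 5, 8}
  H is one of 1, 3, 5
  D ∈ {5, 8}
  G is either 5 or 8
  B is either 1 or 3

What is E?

The 8 variables draw from only 8 values {1, 2, 3, 4, 5, 6, 7, 8}, so each is used; only A can be 6, hence A = 6.
The 7 still-open variables draw from only 7 values {1, 2, 3, 4, 5, 7, 8}, so each is used; only F can be 7, hence F = 7.
The 6 still-open variables together cover exactly {1, 2, 3, 4, 5, 8} — 6 values for 6 variables — and 4 appears only in E's list, so E = 4.

4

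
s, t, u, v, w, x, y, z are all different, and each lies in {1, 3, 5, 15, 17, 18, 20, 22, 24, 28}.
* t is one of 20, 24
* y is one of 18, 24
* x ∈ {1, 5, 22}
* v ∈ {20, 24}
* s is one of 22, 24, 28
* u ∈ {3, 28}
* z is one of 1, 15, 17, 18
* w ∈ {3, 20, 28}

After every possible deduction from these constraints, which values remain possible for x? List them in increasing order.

t and v between them cover only {20, 24} — a naked pair. Remove those values from s, w, y.
y must be 18 (only option left). Strike 18 from z.
u and w between them cover only {3, 28} — a naked pair. Remove those values from s.
s has just one choice, so s = 22. Eliminate 22 elsewhere: x.
No further eliminations apply; x can still be any of 1, 5.

1, 5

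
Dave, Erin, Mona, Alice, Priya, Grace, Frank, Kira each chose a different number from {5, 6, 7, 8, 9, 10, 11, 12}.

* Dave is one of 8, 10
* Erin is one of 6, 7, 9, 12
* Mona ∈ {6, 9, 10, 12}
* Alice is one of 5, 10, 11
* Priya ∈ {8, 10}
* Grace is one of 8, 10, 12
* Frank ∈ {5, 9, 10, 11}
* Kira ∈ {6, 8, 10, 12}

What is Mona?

9

The 8 variables draw from only 8 values {5, 6, 7, 8, 9, 10, 11, 12}, so each is used; only Erin can be 7, hence Erin = 7.
Dave and Priya share exactly the 2 values {8, 10}; by pigeonhole those values go to them, so strike 8, 10 from Mona, Alice, Grace, Frank, Kira.
Grace must be 12 (only option left). Eliminate 12 elsewhere: Mona, Kira.
Kira's domain is down to {6}, so Kira = 6. Eliminate 6 elsewhere: Mona.
So Mona = 9.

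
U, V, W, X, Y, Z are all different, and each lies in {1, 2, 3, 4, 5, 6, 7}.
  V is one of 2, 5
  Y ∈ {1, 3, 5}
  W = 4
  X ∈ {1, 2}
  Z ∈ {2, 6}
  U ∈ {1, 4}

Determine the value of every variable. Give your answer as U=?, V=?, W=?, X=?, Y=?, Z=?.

U=1, V=5, W=4, X=2, Y=3, Z=6

W has just one choice, so W = 4. So U can't be 4.
That leaves U = 1. So X, Y can't be 1.
X must be 2 (only option left). Remove 2 from V, Z.
Z has just one choice, so Z = 6.
That leaves V = 5. Eliminate 5 elsewhere: Y.
Y must be 3 (only option left).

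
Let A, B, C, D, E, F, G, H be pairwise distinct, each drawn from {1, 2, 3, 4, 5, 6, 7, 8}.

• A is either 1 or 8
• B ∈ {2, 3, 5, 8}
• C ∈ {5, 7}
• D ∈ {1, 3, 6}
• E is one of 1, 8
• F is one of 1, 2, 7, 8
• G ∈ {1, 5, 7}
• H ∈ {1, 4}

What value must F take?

Among the 8 variables, 4 fits only H (and all 8 values in {1, 2, 3, 4, 5, 6, 7, 8} must be used), so H = 4.
The 7 still-open variables together cover exactly {1, 2, 3, 5, 6, 7, 8} — 7 values for 7 variables — and 6 appears only in D's list, so D = 6.
The 6 still-open variables draw from only 6 values {1, 2, 3, 5, 7, 8}, so each is used; only B can be 3, hence B = 3.
Among the 5 still-open variables, 2 fits only F (and all 5 values in {1, 2, 5, 7, 8} must be used), so F = 2.

2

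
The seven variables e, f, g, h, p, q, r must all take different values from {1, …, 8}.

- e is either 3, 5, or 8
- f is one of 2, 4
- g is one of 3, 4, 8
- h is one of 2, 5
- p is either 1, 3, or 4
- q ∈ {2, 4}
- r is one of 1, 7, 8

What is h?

Among the 7 variables, 7 fits only r (and all 7 values in {1, 2, 3, 4, 5, 7, 8} must be used), so r = 7.
Among the 6 still-open variables, 1 fits only p (and all 6 values in {1, 2, 3, 4, 5, 8} must be used), so p = 1.
The 2 variables f and q are confined to {2, 4}, which locks those values in; drop them from g, h.
So h = 5.

5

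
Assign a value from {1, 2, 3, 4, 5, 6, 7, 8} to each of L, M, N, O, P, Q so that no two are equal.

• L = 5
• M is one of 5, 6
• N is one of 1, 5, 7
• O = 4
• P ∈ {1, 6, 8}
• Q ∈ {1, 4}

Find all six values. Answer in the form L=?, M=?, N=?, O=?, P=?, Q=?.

L must be 5 (only option left). Eliminate 5 elsewhere: M, N.
M has just one choice, so M = 6. So P can't be 6.
O must be 4 (only option left). So Q can't be 4.
That leaves Q = 1. Strike 1 from N, P.
N's domain is down to {7}, so N = 7.
P has just one choice, so P = 8.

L=5, M=6, N=7, O=4, P=8, Q=1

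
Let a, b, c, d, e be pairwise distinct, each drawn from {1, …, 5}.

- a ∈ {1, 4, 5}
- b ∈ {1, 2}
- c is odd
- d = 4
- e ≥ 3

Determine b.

2

d must be 4 (only option left). So a, e can't be 4.
The 4 still-open variables draw from only 4 values {1, 2, 3, 5}, so each is used; only b can be 2, hence b = 2.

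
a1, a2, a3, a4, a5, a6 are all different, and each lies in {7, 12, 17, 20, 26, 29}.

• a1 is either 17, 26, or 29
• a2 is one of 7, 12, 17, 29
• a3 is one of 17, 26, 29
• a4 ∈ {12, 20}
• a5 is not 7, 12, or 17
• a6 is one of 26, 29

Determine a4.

The 6 variables draw from only 6 values {7, 12, 17, 20, 26, 29}, so each is used; only a2 can be 7, hence a2 = 7.
Among the 5 still-open variables, 12 fits only a4 (and all 5 values in {12, 17, 20, 26, 29} must be used), so a4 = 12.

12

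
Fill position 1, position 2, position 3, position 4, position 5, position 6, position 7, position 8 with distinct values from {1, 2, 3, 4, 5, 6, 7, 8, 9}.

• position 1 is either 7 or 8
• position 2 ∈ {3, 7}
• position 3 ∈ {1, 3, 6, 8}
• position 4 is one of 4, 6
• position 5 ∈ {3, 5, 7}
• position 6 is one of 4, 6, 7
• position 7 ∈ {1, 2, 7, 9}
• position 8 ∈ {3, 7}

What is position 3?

1

position 2 and position 8 share exactly the 2 values {3, 7}; by pigeonhole those values go to them, so strike 3, 7 from position 1, position 3, position 5, position 6, position 7.
That leaves position 1 = 8. Strike 8 from position 3.
position 5 must be 5 (only option left).
The 2 variables position 4 and position 6 are confined to {4, 6}, which locks those values in; drop them from position 3.
So position 3 = 1.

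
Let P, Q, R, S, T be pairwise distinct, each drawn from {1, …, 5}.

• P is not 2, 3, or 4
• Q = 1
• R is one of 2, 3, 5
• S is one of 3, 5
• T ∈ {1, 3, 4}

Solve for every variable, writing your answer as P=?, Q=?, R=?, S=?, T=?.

P=5, Q=1, R=2, S=3, T=4

Q's domain is down to {1}, so Q = 1. Eliminate 1 elsewhere: P, T.
P has just one choice, so P = 5. So R, S can't be 5.
S must be 3 (only option left). Remove 3 from R, T.
T must be 4 (only option left).
That leaves R = 2.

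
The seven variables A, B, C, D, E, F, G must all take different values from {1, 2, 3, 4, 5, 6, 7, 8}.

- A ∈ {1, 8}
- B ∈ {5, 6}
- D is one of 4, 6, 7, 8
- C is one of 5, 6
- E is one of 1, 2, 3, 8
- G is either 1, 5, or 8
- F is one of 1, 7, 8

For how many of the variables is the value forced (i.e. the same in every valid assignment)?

B and C between them cover only {5, 6} — a naked pair. Remove those values from D, G.
The 2 variables A and G are confined to {1, 8}, which locks those values in; drop them from D, E, F.
That leaves F = 7. Strike 7 from D.
That leaves D = 4.
Determined: D=4, F=7. The other variables each still have more than one consistent value. That makes 2.

2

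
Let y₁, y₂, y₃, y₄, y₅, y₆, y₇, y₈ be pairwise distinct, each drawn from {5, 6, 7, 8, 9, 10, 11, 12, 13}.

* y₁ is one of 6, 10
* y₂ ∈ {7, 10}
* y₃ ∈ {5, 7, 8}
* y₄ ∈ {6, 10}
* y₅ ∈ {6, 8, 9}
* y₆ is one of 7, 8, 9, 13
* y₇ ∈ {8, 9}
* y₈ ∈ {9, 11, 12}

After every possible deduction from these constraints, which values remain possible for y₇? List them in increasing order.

The 2 variables y₁ and y₄ are confined to {6, 10}, which locks those values in; drop them from y₂, y₅.
y₂'s domain is down to {7}, so y₂ = 7. Eliminate 7 elsewhere: y₃, y₆.
y₅ and y₇ between them cover only {8, 9} — a naked pair. Remove those values from y₃, y₆, y₈.
y₃ must be 5 (only option left).
That leaves y₆ = 13.
No further eliminations apply; y₇ can still be any of 8, 9.

8, 9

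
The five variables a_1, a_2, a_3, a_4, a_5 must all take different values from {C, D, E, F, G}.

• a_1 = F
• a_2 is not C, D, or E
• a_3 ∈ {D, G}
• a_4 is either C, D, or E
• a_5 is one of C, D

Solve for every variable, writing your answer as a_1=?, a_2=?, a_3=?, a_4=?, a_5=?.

a_1 has just one choice, so a_1 = F. Eliminate F elsewhere: a_2.
a_2 has just one choice, so a_2 = G. Remove G from a_3.
a_3 must be D (only option left). So a_4, a_5 can't be D.
a_5 must be C (only option left). Strike C from a_4.
a_4's domain is down to {E}, so a_4 = E.

a_1=F, a_2=G, a_3=D, a_4=E, a_5=C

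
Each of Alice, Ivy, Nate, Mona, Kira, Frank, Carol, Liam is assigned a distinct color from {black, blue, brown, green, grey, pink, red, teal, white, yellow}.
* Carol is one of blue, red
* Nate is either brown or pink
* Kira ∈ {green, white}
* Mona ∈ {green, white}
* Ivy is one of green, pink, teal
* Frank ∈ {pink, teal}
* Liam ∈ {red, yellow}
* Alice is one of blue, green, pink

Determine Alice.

blue

Among the 8 variables, brown fits only Nate (and all 8 values in {blue, brown, green, pink, red, teal, white, yellow} must be used), so Nate = brown.
The 7 still-open variables draw from only 7 values {blue, green, pink, red, teal, white, yellow}, so each is used; only Liam can be yellow, hence Liam = yellow.
Among the 6 still-open variables, red fits only Carol (and all 6 values in {blue, green, pink, red, teal, white} must be used), so Carol = red.
Among the 5 still-open variables, blue fits only Alice (and all 5 values in {blue, green, pink, teal, white} must be used), so Alice = blue.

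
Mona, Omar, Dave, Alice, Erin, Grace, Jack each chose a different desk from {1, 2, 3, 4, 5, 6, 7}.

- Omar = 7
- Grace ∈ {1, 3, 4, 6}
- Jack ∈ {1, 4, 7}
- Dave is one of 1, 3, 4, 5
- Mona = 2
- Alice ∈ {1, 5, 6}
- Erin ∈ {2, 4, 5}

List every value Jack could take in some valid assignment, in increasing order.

1, 4

Mona's domain is down to {2}, so Mona = 2. Remove 2 from Erin.
That leaves Omar = 7. So Jack can't be 7.
No further eliminations apply; Jack can still be any of 1, 4.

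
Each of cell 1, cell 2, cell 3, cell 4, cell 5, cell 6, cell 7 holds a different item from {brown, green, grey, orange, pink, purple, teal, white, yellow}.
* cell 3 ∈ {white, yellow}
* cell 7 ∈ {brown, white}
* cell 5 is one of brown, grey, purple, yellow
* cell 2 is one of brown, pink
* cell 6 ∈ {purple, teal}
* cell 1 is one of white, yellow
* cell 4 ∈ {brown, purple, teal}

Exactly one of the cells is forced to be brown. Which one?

cell 7

The 7 variables draw from only 7 values {brown, grey, pink, purple, teal, white, yellow}, so each is used; only cell 5 can be grey, hence cell 5 = grey.
The 6 still-open variables draw from only 6 values {brown, pink, purple, teal, white, yellow}, so each is used; only cell 2 can be pink, hence cell 2 = pink.
cell 1 and cell 3 between them cover only {white, yellow} — a naked pair. Remove those values from cell 7.
So brown goes to cell 7.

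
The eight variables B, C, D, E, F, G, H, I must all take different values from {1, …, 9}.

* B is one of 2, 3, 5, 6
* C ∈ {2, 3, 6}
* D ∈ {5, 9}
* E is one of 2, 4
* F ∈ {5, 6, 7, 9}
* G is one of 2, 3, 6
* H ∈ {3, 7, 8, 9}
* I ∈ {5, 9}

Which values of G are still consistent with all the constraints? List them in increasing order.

2, 3, 6

The 8 variables together cover exactly {2, 3, 4, 5, 6, 7, 8, 9} — 8 values for 8 variables — and 4 appears only in E's list, so E = 4.
The 7 still-open variables draw from only 7 values {2, 3, 5, 6, 7, 8, 9}, so each is used; only H can be 8, hence H = 8.
Among the 6 still-open variables, 7 fits only F (and all 6 values in {2, 3, 5, 6, 7, 9} must be used), so F = 7.
D and I between them cover only {5, 9} — a naked pair. Remove those values from B.
No further eliminations apply; G can still be any of 2, 3, 6.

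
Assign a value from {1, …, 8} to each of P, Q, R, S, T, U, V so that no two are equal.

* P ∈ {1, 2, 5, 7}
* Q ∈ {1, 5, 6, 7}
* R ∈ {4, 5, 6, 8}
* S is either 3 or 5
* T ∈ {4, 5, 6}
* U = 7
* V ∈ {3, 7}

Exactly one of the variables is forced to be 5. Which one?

U's domain is down to {7}, so U = 7. Remove 7 from P, Q, V.
That leaves V = 3. Eliminate 3 elsewhere: S.
So 5 goes to S.

S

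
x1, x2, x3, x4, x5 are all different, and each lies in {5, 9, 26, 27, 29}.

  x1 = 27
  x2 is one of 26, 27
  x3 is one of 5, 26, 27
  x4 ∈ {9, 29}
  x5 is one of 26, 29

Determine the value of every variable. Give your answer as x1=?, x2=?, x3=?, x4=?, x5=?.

x1 has just one choice, so x1 = 27. Eliminate 27 elsewhere: x2, x3.
x2 has just one choice, so x2 = 26. Strike 26 from x3, x5.
x3's domain is down to {5}, so x3 = 5.
x5 must be 29 (only option left). Eliminate 29 elsewhere: x4.
x4 must be 9 (only option left).

x1=27, x2=26, x3=5, x4=9, x5=29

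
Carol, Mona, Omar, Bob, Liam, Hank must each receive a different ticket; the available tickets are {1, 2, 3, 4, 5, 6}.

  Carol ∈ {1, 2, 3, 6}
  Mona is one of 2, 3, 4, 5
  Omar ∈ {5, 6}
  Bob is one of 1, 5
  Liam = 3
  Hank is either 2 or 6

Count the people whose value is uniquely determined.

2

Liam has just one choice, so Liam = 3. Eliminate 3 elsewhere: Carol, Mona.
Among the 5 still-open variables, 4 fits only Mona (and all 5 values in {1, 2, 4, 5, 6} must be used), so Mona = 4.
Determined: Mona=4, Liam=3. The other people each still have more than one consistent value. That makes 2.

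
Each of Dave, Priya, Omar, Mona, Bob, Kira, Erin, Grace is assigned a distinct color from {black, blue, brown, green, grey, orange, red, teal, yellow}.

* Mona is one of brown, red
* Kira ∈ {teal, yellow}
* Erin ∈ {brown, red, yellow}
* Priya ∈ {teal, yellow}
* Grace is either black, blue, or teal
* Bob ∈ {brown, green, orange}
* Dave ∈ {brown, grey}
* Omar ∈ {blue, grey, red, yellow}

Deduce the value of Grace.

Priya and Kira share exactly the 2 values {teal, yellow}; by pigeonhole those values go to them, so strike teal, yellow from Omar, Erin, Grace.
Mona and Erin share exactly the 2 values {brown, red}; by pigeonhole those values go to them, so strike brown, red from Dave, Omar, Bob.
Dave must be grey (only option left). Remove grey from Omar.
Omar's domain is down to {blue}, so Omar = blue. Eliminate blue elsewhere: Grace.
So Grace = black.

black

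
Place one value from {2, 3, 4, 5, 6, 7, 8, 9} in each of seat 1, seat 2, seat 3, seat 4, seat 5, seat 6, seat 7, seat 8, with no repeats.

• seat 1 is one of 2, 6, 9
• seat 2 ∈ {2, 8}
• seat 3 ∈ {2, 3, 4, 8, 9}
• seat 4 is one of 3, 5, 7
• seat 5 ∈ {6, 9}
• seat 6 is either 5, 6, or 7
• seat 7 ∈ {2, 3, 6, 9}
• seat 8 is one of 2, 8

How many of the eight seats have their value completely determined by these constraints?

2

The 8 variables draw from only 8 values {2, 3, 4, 5, 6, 7, 8, 9}, so each is used; only seat 3 can be 4, hence seat 3 = 4.
The 2 variables seat 2 and seat 8 are confined to {2, 8}, which locks those values in; drop them from seat 1, seat 7.
seat 1 and seat 5 share exactly the 2 values {6, 9}; by pigeonhole those values go to them, so strike 6, 9 from seat 6, seat 7.
seat 7's domain is down to {3}, so seat 7 = 3. Eliminate 3 elsewhere: seat 4.
Determined: seat 3=4, seat 7=3. The other seats each still have more than one consistent value. That makes 2.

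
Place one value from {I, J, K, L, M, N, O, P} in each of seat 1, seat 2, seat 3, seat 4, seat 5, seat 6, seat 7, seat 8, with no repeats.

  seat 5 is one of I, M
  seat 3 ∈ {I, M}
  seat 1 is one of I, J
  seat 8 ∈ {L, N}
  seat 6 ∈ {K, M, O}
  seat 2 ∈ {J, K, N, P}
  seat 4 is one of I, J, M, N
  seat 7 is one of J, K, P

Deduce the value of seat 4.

The 8 variables together cover exactly {I, J, K, L, M, N, O, P} — 8 values for 8 variables — and L appears only in seat 8's list, so seat 8 = L.
The 7 still-open variables together cover exactly {I, J, K, M, N, O, P} — 7 values for 7 variables — and O appears only in seat 6's list, so seat 6 = O.
seat 3 and seat 5 between them cover only {I, M} — a naked pair. Remove those values from seat 1, seat 4.
seat 1's domain is down to {J}, so seat 1 = J. Eliminate J elsewhere: seat 2, seat 4, seat 7.
So seat 4 = N.

N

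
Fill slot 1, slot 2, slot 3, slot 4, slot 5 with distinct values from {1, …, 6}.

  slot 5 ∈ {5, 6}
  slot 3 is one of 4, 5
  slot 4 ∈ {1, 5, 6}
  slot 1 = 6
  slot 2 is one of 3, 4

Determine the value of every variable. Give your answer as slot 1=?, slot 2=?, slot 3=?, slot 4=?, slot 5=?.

slot 1 has just one choice, so slot 1 = 6. Eliminate 6 elsewhere: slot 4, slot 5.
slot 5 has just one choice, so slot 5 = 5. Strike 5 from slot 3, slot 4.
slot 3's domain is down to {4}, so slot 3 = 4. Eliminate 4 elsewhere: slot 2.
slot 4 has just one choice, so slot 4 = 1.
slot 2's domain is down to {3}, so slot 2 = 3.

slot 1=6, slot 2=3, slot 3=4, slot 4=1, slot 5=5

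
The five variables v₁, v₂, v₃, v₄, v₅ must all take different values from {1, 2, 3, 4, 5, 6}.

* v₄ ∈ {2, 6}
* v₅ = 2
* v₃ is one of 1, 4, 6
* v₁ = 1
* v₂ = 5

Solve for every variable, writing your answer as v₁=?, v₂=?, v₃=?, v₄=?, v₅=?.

v₁ must be 1 (only option left). Strike 1 from v₃.
v₂ must be 5 (only option left).
v₅ has just one choice, so v₅ = 2. Eliminate 2 elsewhere: v₄.
That leaves v₄ = 6. Remove 6 from v₃.
That leaves v₃ = 4.

v₁=1, v₂=5, v₃=4, v₄=6, v₅=2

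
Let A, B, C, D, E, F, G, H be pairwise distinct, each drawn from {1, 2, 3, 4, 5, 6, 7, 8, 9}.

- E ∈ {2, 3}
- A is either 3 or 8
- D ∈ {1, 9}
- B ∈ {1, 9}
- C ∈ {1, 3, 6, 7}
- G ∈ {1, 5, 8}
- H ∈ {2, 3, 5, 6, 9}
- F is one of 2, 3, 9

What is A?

Among the 8 variables, 7 fits only C (and all 8 values in {1, 2, 3, 5, 6, 7, 8, 9} must be used), so C = 7.
Among the 7 still-open variables, 6 fits only H (and all 7 values in {1, 2, 3, 5, 6, 8, 9} must be used), so H = 6.
Among the 6 still-open variables, 5 fits only G (and all 6 values in {1, 2, 3, 5, 8, 9} must be used), so G = 5.
Among the 5 still-open variables, 8 fits only A (and all 5 values in {1, 2, 3, 8, 9} must be used), so A = 8.

8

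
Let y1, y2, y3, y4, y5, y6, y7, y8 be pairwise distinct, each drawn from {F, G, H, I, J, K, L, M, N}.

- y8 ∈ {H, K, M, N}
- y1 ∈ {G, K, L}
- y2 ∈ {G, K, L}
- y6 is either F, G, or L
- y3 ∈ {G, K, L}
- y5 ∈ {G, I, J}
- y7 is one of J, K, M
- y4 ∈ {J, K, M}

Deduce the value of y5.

I

y1, y2, y3 share exactly the 3 values {G, K, L}; by pigeonhole those values go to them, so strike G, K, L from y4, y5, y6, y7, y8.
y6 has just one choice, so y6 = F.
y4 and y7 between them cover only {J, M} — a naked pair. Remove those values from y5, y8.
So y5 = I.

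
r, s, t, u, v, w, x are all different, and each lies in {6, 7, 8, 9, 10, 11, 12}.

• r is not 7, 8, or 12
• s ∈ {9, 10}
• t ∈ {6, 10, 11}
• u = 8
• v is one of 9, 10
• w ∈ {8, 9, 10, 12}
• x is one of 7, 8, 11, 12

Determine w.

12

u must be 8 (only option left). Remove 8 from w, x.
Among the 6 still-open variables, 7 fits only x (and all 6 values in {6, 7, 9, 10, 11, 12} must be used), so x = 7.
The 5 still-open variables together cover exactly {6, 9, 10, 11, 12} — 5 values for 5 variables — and 12 appears only in w's list, so w = 12.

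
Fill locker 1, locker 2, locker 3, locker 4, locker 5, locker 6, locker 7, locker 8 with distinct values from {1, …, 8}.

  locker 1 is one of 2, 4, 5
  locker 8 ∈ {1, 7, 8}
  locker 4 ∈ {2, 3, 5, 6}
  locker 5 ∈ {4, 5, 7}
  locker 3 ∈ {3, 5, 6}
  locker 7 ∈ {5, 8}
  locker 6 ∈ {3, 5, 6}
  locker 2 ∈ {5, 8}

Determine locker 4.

The 8 variables together cover exactly {1, 2, 3, 4, 5, 6, 7, 8} — 8 values for 8 variables — and 1 appears only in locker 8's list, so locker 8 = 1.
The 7 still-open variables together cover exactly {2, 3, 4, 5, 6, 7, 8} — 7 values for 7 variables — and 7 appears only in locker 5's list, so locker 5 = 7.
The 6 still-open variables draw from only 6 values {2, 3, 4, 5, 6, 8}, so each is used; only locker 1 can be 4, hence locker 1 = 4.
The 5 still-open variables draw from only 5 values {2, 3, 5, 6, 8}, so each is used; only locker 4 can be 2, hence locker 4 = 2.

2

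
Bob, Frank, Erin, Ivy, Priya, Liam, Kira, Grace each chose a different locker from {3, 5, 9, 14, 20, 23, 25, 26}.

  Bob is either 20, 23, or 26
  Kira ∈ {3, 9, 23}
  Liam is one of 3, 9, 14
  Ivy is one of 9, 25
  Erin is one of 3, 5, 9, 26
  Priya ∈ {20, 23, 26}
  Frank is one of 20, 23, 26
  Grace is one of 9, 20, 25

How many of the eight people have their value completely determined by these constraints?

3

The 8 variables together cover exactly {3, 5, 9, 14, 20, 23, 25, 26} — 8 values for 8 variables — and 5 appears only in Erin's list, so Erin = 5.
The 7 still-open variables together cover exactly {3, 9, 14, 20, 23, 25, 26} — 7 values for 7 variables — and 14 appears only in Liam's list, so Liam = 14.
Among the 6 still-open variables, 3 fits only Kira (and all 6 values in {3, 9, 20, 23, 25, 26} must be used), so Kira = 3.
Bob, Frank, Priya share exactly the 3 values {20, 23, 26}; by pigeonhole those values go to them, so strike 20, 23, 26 from Grace.
Determined: Erin=5, Liam=14, Kira=3. The other people each still have more than one consistent value. That makes 3.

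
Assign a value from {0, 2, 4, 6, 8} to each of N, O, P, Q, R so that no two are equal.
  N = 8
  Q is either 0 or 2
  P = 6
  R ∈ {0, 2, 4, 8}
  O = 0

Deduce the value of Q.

2

N has just one choice, so N = 8. Eliminate 8 elsewhere: R.
O has just one choice, so O = 0. Remove 0 from Q, R.
So Q = 2.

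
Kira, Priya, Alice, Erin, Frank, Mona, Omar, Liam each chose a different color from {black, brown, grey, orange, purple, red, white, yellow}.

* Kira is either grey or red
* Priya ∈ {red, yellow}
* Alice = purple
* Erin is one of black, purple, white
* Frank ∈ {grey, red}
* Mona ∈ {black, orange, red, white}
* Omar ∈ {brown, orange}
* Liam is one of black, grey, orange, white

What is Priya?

yellow

Alice's domain is down to {purple}, so Alice = purple. Remove purple from Erin.
The 7 still-open variables together cover exactly {black, brown, grey, orange, red, white, yellow} — 7 values for 7 variables — and brown appears only in Omar's list, so Omar = brown.
The 6 still-open variables draw from only 6 values {black, grey, orange, red, white, yellow}, so each is used; only Priya can be yellow, hence Priya = yellow.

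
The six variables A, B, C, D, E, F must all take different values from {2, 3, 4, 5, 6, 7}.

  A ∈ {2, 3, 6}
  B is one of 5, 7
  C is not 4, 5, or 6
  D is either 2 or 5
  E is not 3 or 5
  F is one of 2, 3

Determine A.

6

The 6 variables draw from only 6 values {2, 3, 4, 5, 6, 7}, so each is used; only E can be 4, hence E = 4.
The 5 still-open variables draw from only 5 values {2, 3, 5, 6, 7}, so each is used; only A can be 6, hence A = 6.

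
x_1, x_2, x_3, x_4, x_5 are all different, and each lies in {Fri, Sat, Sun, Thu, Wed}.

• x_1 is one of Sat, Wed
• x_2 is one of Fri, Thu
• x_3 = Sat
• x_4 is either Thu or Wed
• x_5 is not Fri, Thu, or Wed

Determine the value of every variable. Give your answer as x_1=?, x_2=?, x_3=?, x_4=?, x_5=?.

x_3's domain is down to {Sat}, so x_3 = Sat. So x_1, x_5 can't be Sat.
x_5 must be Sun (only option left).
x_1 has just one choice, so x_1 = Wed. So x_4 can't be Wed.
x_4 has just one choice, so x_4 = Thu. Eliminate Thu elsewhere: x_2.
x_2's domain is down to {Fri}, so x_2 = Fri.

x_1=Wed, x_2=Fri, x_3=Sat, x_4=Thu, x_5=Sun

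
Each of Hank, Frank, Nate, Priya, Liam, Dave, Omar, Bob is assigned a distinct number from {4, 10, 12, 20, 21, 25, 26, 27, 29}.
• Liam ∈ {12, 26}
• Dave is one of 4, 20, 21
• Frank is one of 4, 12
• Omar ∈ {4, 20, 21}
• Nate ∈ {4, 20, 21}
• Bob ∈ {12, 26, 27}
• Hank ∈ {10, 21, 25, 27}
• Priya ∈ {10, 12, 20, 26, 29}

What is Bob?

Nate, Dave, Omar between them cover only {4, 20, 21} — a naked triple. Remove those values from Hank, Frank, Priya.
Frank's domain is down to {12}, so Frank = 12. Strike 12 from Priya, Liam, Bob.
That leaves Liam = 26. Strike 26 from Priya, Bob.
So Bob = 27.

27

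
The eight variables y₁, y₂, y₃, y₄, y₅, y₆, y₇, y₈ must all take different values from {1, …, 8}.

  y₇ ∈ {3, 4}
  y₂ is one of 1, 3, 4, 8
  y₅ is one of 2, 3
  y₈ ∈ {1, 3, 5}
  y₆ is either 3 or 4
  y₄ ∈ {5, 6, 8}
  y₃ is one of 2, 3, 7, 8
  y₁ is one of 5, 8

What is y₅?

The 8 variables together cover exactly {1, 2, 3, 4, 5, 6, 7, 8} — 8 values for 8 variables — and 6 appears only in y₄'s list, so y₄ = 6.
Among the 7 still-open variables, 7 fits only y₃ (and all 7 values in {1, 2, 3, 4, 5, 7, 8} must be used), so y₃ = 7.
The 6 still-open variables together cover exactly {1, 2, 3, 4, 5, 8} — 6 values for 6 variables — and 2 appears only in y₅'s list, so y₅ = 2.

2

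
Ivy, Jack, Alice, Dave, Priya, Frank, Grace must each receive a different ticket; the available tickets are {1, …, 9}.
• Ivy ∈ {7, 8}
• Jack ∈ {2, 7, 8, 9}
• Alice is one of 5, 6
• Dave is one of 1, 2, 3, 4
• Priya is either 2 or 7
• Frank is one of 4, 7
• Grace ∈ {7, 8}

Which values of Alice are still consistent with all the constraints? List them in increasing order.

Ivy and Grace share exactly the 2 values {7, 8}; by pigeonhole those values go to them, so strike 7, 8 from Jack, Priya, Frank.
Priya has just one choice, so Priya = 2. Remove 2 from Jack, Dave.
That leaves Frank = 4. Eliminate 4 elsewhere: Dave.
Jack has just one choice, so Jack = 9.
No further eliminations apply; Alice can still be any of 5, 6.

5, 6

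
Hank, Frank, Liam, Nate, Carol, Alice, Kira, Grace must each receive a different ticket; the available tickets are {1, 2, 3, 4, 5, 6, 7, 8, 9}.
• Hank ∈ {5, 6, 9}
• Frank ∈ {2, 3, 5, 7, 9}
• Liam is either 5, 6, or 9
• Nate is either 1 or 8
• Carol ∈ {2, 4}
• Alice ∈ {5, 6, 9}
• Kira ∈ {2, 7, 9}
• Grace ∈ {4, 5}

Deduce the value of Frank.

3

The 3 variables Hank, Liam, Alice are confined to {5, 6, 9}, which locks those values in; drop them from Frank, Kira, Grace.
That leaves Grace = 4. Remove 4 from Carol.
Carol's domain is down to {2}, so Carol = 2. Eliminate 2 elsewhere: Frank, Kira.
Kira's domain is down to {7}, so Kira = 7. Strike 7 from Frank.
So Frank = 3.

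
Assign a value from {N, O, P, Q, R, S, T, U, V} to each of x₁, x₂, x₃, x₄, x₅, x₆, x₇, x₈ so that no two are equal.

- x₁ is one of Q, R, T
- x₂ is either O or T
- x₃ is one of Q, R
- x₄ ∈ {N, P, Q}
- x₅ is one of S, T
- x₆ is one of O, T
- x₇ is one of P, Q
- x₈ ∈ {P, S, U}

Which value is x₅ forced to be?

The 8 variables draw from only 8 values {N, O, P, Q, R, S, T, U}, so each is used; only x₄ can be N, hence x₄ = N.
The 7 still-open variables together cover exactly {O, P, Q, R, S, T, U} — 7 values for 7 variables — and U appears only in x₈'s list, so x₈ = U.
Among the 6 still-open variables, P fits only x₇ (and all 6 values in {O, P, Q, R, S, T} must be used), so x₇ = P.
Among the 5 still-open variables, S fits only x₅ (and all 5 values in {O, Q, R, S, T} must be used), so x₅ = S.

S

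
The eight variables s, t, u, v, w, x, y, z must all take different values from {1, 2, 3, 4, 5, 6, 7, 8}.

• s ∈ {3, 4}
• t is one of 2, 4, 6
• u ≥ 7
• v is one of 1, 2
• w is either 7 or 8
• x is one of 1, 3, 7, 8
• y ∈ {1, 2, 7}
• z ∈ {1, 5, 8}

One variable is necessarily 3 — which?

x

The 8 variables draw from only 8 values {1, 2, 3, 4, 5, 6, 7, 8}, so each is used; only z can be 5, hence z = 5.
Among the 7 still-open variables, 6 fits only t (and all 7 values in {1, 2, 3, 4, 6, 7, 8} must be used), so t = 6.
The 6 still-open variables together cover exactly {1, 2, 3, 4, 7, 8} — 6 values for 6 variables — and 4 appears only in s's list, so s = 4.
Among the 5 still-open variables, 3 fits only x (and all 5 values in {1, 2, 3, 7, 8} must be used), so x = 3.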